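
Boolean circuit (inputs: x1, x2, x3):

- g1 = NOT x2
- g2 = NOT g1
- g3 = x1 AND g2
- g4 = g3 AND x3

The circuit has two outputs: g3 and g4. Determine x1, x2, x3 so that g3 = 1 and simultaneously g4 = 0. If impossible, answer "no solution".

x1=1, x2=1, x3=0

Check with x1=1, x2=1, x3=0:
g1 = NOT x2 = NOT 1 = 0
g2 = NOT g1 = NOT 0 = 1
g3 = x1 AND g2 = 1 AND 1 = 1
g4 = g3 AND x3 = 1 AND 0 = 0
So g3 = 1 and g4 = 0.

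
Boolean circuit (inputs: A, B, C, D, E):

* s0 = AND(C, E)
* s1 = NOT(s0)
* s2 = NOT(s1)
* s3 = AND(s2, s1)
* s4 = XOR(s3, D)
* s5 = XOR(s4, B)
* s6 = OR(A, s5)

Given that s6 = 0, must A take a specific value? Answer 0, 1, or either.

0

s6 = OR(A, s5) must be 0, so both A = 0 and s5 = 0.
s5 = XOR(s4, B) must be 0, so s4 and B are equal.
Every assignment with s6 = 0 has A = 0; there are 8 such assignment(s).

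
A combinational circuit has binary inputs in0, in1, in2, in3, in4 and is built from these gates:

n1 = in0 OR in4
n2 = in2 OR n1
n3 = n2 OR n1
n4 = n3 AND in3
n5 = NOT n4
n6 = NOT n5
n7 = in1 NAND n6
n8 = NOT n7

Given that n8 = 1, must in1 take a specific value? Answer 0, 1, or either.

1

n8 = NOT n7 must be 1, so n7 = 0.
n7 = in1 NAND n6 must be 0, so both in1 = 1 and n6 = 1.
Every assignment with n8 = 1 has in1 = 1; there are 7 such assignment(s).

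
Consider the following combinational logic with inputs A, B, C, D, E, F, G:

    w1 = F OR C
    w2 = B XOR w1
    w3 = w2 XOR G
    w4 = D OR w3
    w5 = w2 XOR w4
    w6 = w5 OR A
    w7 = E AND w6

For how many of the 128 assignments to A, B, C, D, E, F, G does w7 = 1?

w7 = E AND w6 must be 1, so both E = 1 and w6 = 1.
w6 = w5 OR A must be 1, so at least one of w5, A is 1.
Enumerating the 128 input combinations, 48 give w7 = 1 and 80 give w7 = 0.

48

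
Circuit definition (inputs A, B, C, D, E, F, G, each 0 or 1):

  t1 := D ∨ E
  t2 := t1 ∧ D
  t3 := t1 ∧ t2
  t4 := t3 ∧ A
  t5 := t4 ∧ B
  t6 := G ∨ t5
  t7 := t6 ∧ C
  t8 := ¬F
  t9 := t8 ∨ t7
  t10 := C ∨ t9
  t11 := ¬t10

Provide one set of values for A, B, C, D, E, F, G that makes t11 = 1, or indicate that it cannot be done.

t11 = ¬t10 must be 1, so t10 = 0.
Check with A=1, B=1, C=0, D=0, E=1, F=1, G=1:
t1 = D ∨ E = 0 ∨ 1 = 1
t2 = t1 ∧ D = 1 ∧ 0 = 0
t3 = t1 ∧ t2 = 1 ∧ 0 = 0
t4 = t3 ∧ A = 0 ∧ 1 = 0
t5 = t4 ∧ B = 0 ∧ 1 = 0
t6 = G ∨ t5 = 1 ∨ 0 = 1
t7 = t6 ∧ C = 1 ∧ 0 = 0
t8 = ¬F = ¬1 = 0
t9 = t8 ∨ t7 = 0 ∨ 0 = 0
t10 = C ∨ t9 = 0 ∨ 0 = 0
t11 = ¬t10 = ¬0 = 1
So t11 = 1 as required.

A=1, B=1, C=0, D=0, E=1, F=1, G=1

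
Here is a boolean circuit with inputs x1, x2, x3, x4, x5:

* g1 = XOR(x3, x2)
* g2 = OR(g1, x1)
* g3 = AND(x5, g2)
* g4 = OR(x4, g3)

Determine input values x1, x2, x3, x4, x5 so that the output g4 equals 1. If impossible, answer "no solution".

g4 = OR(x4, g3) must be 1, so at least one of x4, g3 is 1.
Check with x1=1 x2=0 x3=1 x4=1 x5=0:
g1 = XOR(x3, x2) = XOR(1, 0) = 1
g2 = OR(g1, x1) = OR(1, 1) = 1
g3 = AND(x5, g2) = AND(0, 1) = 0
g4 = OR(x4, g3) = OR(1, 0) = 1
So g4 = 1 as required.

x1=1 x2=0 x3=1 x4=1 x5=0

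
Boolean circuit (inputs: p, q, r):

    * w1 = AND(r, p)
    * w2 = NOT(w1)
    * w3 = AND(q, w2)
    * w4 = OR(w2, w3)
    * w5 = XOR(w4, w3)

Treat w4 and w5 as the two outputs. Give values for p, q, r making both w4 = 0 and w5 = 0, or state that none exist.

Check with p=1 q=0 r=1:
w1 = AND(r, p) = AND(1, 1) = 1
w2 = NOT(w1) = NOT 1 = 0
w3 = AND(q, w2) = AND(0, 0) = 0
w4 = OR(w2, w3) = OR(0, 0) = 0
w5 = XOR(w4, w3) = XOR(0, 0) = 0
So w4 = 0 and w5 = 0.

p=1 q=0 r=1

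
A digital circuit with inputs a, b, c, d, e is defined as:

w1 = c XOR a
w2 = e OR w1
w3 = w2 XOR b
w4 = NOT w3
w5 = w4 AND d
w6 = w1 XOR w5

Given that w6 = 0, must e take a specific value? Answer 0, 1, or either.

either

Both values of e occur among assignments with w6 = 0:
  e=0: a=0, b=0, c=0, d=0, e=0
  e=1: a=0, b=0, c=0, d=0, e=1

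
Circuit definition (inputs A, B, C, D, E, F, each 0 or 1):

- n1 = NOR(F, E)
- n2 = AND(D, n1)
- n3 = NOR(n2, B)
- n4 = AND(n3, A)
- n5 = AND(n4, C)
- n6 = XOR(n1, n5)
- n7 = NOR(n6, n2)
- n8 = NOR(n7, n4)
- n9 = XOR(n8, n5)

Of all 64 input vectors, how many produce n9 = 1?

n9 = XOR(n8, n5) must be 1, so n8 and n5 differ.
Enumerating the 64 input combinations, 21 give n9 = 1 and 43 give n9 = 0.

21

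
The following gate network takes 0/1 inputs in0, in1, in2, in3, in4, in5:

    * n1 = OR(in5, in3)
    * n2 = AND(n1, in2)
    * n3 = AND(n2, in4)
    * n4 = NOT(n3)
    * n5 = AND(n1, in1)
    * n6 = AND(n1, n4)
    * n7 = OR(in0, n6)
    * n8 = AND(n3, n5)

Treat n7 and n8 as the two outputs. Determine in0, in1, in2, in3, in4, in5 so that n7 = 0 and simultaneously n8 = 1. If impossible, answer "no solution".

Check with in0=0, in1=1, in2=1, in3=0, in4=1, in5=1:
n1 = OR(in5, in3) = OR(1, 0) = 1
n2 = AND(n1, in2) = AND(1, 1) = 1
n3 = AND(n2, in4) = AND(1, 1) = 1
n4 = NOT(n3) = NOT 1 = 0
n5 = AND(n1, in1) = AND(1, 1) = 1
n6 = AND(n1, n4) = AND(1, 0) = 0
n7 = OR(in0, n6) = OR(0, 0) = 0
n8 = AND(n3, n5) = AND(1, 1) = 1
So n7 = 0 and n8 = 1.

in0=0, in1=1, in2=1, in3=0, in4=1, in5=1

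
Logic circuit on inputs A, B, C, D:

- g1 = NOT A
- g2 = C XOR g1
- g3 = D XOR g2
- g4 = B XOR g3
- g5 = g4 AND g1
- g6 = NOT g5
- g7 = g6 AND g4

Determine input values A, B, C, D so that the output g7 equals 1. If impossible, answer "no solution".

A=1, B=1, C=0, D=0

Check with A=1, B=1, C=0, D=0:
g1 = NOT A = NOT 1 = 0
g2 = C XOR g1 = 0 XOR 0 = 0
g3 = D XOR g2 = 0 XOR 0 = 0
g4 = B XOR g3 = 1 XOR 0 = 1
g5 = g4 AND g1 = 1 AND 0 = 0
g6 = NOT g5 = NOT 0 = 1
g7 = g6 AND g4 = 1 AND 1 = 1
So g7 = 1 as required.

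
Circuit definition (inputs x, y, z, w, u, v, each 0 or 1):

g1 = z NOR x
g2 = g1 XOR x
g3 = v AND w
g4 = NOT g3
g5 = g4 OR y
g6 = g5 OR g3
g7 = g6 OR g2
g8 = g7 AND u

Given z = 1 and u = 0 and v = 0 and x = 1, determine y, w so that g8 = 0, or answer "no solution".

y=0, w=1

g8 = g7 AND u must be 0, so at least one of g7, u is 0.
Check with z = 1 and u = 0 and v = 0 and x = 1 and y=0, w=1:
g1 = z NOR x = 1 NOR 1 = 0
g2 = g1 XOR x = 0 XOR 1 = 1
g3 = v AND w = 0 AND 1 = 0
g4 = NOT g3 = NOT 0 = 1
g5 = g4 OR y = 1 OR 0 = 1
g6 = g5 OR g3 = 1 OR 0 = 1
g7 = g6 OR g2 = 1 OR 1 = 1
g8 = g7 AND u = 1 AND 0 = 0
So g8 = 0.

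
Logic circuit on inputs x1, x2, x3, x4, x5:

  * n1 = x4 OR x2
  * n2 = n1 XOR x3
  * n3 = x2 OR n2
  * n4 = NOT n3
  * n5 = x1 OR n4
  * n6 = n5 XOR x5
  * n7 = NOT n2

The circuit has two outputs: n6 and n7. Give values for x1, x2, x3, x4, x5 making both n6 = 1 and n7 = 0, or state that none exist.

Check with x1=0, x2=1, x3=0, x4=0, x5=1:
n1 = x4 OR x2 = 0 OR 1 = 1
n2 = n1 XOR x3 = 1 XOR 0 = 1
n3 = x2 OR n2 = 1 OR 1 = 1
n4 = NOT n3 = NOT 1 = 0
n5 = x1 OR n4 = 0 OR 0 = 0
n6 = n5 XOR x5 = 0 XOR 1 = 1
n7 = NOT n2 = NOT 1 = 0
So n6 = 1 and n7 = 0.

x1=0, x2=1, x3=0, x4=0, x5=1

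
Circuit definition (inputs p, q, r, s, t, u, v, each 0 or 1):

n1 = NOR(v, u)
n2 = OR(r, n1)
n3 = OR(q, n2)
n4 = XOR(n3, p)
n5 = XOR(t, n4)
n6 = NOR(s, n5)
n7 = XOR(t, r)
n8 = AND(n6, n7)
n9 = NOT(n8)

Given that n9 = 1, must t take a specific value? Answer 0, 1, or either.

Both values of t occur among assignments with n9 = 1:
  t=0: p=0, q=0, r=0, s=0, t=0, u=0, v=0
  t=1: p=0, q=0, r=0, s=0, t=1, u=0, v=1

either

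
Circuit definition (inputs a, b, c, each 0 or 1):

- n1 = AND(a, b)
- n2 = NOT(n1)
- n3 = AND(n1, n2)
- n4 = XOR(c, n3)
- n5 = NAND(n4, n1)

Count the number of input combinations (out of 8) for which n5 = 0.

1

n5 = NAND(n4, n1) must be 0, so both n4 = 1 and n1 = 1.
n4 = XOR(c, n3) must be 1, so c and n3 differ.
Satisfying assignments:
  a=1, b=1, c=1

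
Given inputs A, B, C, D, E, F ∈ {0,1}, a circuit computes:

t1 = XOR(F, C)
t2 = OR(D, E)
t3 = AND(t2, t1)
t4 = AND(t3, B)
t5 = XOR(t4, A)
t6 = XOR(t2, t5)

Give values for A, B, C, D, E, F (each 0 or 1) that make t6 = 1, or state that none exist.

A=0, B=0, C=0, D=0, E=1, F=1

Check with A=0, B=0, C=0, D=0, E=1, F=1:
t1 = XOR(F, C) = XOR(1, 0) = 1
t2 = OR(D, E) = OR(0, 1) = 1
t3 = AND(t2, t1) = AND(1, 1) = 1
t4 = AND(t3, B) = AND(1, 0) = 0
t5 = XOR(t4, A) = XOR(0, 0) = 0
t6 = XOR(t2, t5) = XOR(1, 0) = 1
So t6 = 1 as required.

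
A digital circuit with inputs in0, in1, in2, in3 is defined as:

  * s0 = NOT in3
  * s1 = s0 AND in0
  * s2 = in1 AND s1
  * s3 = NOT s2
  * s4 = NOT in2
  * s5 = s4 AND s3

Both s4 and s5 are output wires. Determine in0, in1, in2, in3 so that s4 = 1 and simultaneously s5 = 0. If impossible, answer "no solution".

in0=1 in1=1 in2=0 in3=0

Check with in0=1 in1=1 in2=0 in3=0:
s0 = NOT in3 = NOT 0 = 1
s1 = s0 AND in0 = 1 AND 1 = 1
s2 = in1 AND s1 = 1 AND 1 = 1
s3 = NOT s2 = NOT 1 = 0
s4 = NOT in2 = NOT 0 = 1
s5 = s4 AND s3 = 1 AND 0 = 0
So s4 = 1 and s5 = 0.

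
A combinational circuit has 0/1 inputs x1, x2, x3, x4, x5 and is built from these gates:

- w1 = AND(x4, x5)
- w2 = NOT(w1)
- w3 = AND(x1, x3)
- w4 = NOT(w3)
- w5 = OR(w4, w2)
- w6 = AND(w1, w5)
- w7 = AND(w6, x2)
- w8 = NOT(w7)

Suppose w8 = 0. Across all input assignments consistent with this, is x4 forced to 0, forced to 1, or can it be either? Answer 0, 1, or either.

1

w8 = NOT(w7) must be 0, so w7 = 1.
Every assignment with w8 = 0 has x4 = 1; there are 3 such assignment(s).
  x1=0, x2=1, x3=0, x4=1, x5=1
  x1=0, x2=1, x3=1, x4=1, x5=1
  x1=1, x2=1, x3=0, x4=1, x5=1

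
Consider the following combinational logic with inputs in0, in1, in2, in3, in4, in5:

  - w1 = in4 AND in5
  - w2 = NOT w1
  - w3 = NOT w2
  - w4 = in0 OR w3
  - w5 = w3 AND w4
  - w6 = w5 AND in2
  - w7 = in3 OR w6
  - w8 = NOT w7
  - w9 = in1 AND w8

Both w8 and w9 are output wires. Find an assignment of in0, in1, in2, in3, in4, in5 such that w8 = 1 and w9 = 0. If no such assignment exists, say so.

in0=1, in1=0, in2=1, in3=0, in4=0, in5=0

Check with in0=1, in1=0, in2=1, in3=0, in4=0, in5=0:
w1 = in4 AND in5 = 0 AND 0 = 0
w2 = NOT w1 = NOT 0 = 1
w3 = NOT w2 = NOT 1 = 0
w4 = in0 OR w3 = 1 OR 0 = 1
w5 = w3 AND w4 = 0 AND 1 = 0
w6 = w5 AND in2 = 0 AND 1 = 0
w7 = in3 OR w6 = 0 OR 0 = 0
w8 = NOT w7 = NOT 0 = 1
w9 = in1 AND w8 = 0 AND 1 = 0
So w8 = 1 and w9 = 0.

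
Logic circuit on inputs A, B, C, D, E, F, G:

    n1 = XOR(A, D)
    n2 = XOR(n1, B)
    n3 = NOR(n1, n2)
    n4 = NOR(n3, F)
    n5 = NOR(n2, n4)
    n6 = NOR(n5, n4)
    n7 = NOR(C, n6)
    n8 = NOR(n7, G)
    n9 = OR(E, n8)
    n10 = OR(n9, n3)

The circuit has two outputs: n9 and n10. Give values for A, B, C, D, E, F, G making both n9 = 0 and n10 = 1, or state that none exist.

Check with A=1 B=0 C=0 D=1 E=0 F=0 G=0:
n1 = XOR(A, D) = XOR(1, 1) = 0
n2 = XOR(n1, B) = XOR(0, 0) = 0
n3 = NOR(n1, n2) = NOR(0, 0) = 1
n4 = NOR(n3, F) = NOR(1, 0) = 0
n5 = NOR(n2, n4) = NOR(0, 0) = 1
n6 = NOR(n5, n4) = NOR(1, 0) = 0
n7 = NOR(C, n6) = NOR(0, 0) = 1
n8 = NOR(n7, G) = NOR(1, 0) = 0
n9 = OR(E, n8) = OR(0, 0) = 0
n10 = OR(n9, n3) = OR(0, 1) = 1
So n9 = 0 and n10 = 1.

A=1 B=0 C=0 D=1 E=0 F=0 G=0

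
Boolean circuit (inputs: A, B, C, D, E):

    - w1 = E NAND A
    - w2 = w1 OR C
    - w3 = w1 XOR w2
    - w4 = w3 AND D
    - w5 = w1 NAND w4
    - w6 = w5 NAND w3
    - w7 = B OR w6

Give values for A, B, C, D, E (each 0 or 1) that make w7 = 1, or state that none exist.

A=1, B=1, C=1, D=1, E=0

w7 = B OR w6 must be 1, so at least one of B, w6 is 1.
Check with A=1, B=1, C=1, D=1, E=0:
w1 = E NAND A = 0 NAND 1 = 1
w2 = w1 OR C = 1 OR 1 = 1
w3 = w1 XOR w2 = 1 XOR 1 = 0
w4 = w3 AND D = 0 AND 1 = 0
w5 = w1 NAND w4 = 1 NAND 0 = 1
w6 = w5 NAND w3 = 1 NAND 0 = 1
w7 = B OR w6 = 1 OR 1 = 1
So w7 = 1 as required.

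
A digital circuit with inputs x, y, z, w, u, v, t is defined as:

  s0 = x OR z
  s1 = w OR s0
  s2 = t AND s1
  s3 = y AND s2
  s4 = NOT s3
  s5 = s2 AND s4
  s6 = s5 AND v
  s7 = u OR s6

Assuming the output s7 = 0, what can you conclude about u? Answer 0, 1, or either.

s7 = u OR s6 must be 0, so both u = 0 and s6 = 0.
s6 = s5 AND v must be 0, so at least one of s5, v is 0.
Every assignment with s7 = 0 has u = 0; there are 57 such assignment(s).

0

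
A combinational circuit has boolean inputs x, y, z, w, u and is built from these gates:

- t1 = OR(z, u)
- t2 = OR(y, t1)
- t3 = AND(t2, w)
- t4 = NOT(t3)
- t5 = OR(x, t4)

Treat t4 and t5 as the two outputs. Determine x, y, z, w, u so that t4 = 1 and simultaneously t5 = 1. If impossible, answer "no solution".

x=1 y=0 z=1 w=0 u=0

Check with x=1 y=0 z=1 w=0 u=0:
t1 = OR(z, u) = OR(1, 0) = 1
t2 = OR(y, t1) = OR(0, 1) = 1
t3 = AND(t2, w) = AND(1, 0) = 0
t4 = NOT(t3) = NOT 0 = 1
t5 = OR(x, t4) = OR(1, 1) = 1
So t4 = 1 and t5 = 1.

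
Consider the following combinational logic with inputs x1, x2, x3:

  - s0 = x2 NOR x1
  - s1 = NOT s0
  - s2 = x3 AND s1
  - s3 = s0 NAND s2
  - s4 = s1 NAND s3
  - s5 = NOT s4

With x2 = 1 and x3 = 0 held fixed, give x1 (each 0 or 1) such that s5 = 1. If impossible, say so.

x1=0

Check with x2 = 1 and x3 = 0 and x1=0:
s0 = x2 NOR x1 = 1 NOR 0 = 0
s1 = NOT s0 = NOT 0 = 1
s2 = x3 AND s1 = 0 AND 1 = 0
s3 = s0 NAND s2 = 0 NAND 0 = 1
s4 = s1 NAND s3 = 1 NAND 1 = 0
s5 = NOT s4 = NOT 0 = 1
So s5 = 1.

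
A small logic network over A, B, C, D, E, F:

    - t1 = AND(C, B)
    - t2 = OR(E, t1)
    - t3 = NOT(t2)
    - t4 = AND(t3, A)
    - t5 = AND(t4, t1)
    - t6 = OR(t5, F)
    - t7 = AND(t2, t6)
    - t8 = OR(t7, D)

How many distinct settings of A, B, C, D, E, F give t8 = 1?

42

t8 = OR(t7, D) must be 1, so at least one of t7, D is 1.
Enumerating the 64 input combinations, 42 give t8 = 1 and 22 give t8 = 0.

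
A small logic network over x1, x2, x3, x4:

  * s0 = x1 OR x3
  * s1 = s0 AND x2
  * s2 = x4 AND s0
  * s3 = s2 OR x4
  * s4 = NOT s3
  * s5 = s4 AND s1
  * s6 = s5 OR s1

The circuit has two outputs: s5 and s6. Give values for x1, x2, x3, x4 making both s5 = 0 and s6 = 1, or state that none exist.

Check with x1=1, x2=1, x3=0, x4=1:
s0 = x1 OR x3 = 1 OR 0 = 1
s1 = s0 AND x2 = 1 AND 1 = 1
s2 = x4 AND s0 = 1 AND 1 = 1
s3 = s2 OR x4 = 1 OR 1 = 1
s4 = NOT s3 = NOT 1 = 0
s5 = s4 AND s1 = 0 AND 1 = 0
s6 = s5 OR s1 = 0 OR 1 = 1
So s5 = 0 and s6 = 1.

x1=1, x2=1, x3=0, x4=1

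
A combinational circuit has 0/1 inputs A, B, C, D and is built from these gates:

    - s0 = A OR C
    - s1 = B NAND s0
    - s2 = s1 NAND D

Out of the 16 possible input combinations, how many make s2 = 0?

5

s2 = s1 NAND D must be 0, so both s1 = 1 and D = 1.
s1 = B NAND s0 must be 1, so at least one of B, s0 is 0.
Enumerating the 16 input combinations, 5 give s2 = 0 and 11 give s2 = 1.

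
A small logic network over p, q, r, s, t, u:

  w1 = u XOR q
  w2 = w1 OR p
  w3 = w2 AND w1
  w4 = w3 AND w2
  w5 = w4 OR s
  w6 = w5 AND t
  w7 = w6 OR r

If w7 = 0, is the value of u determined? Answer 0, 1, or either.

Both values of u occur among assignments with w7 = 0:
  u=0: p=0, q=0, r=0, s=0, t=0, u=0
  u=1: p=0, q=0, r=0, s=0, t=0, u=1

either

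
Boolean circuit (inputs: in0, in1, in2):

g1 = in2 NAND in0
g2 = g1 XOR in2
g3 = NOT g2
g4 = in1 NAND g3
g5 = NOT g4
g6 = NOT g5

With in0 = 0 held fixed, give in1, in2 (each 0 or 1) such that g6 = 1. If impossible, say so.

in1=1 in2=0

g6 = NOT g5 must be 1, so g5 = 0.
Check with in0 = 0 and in1=1, in2=0:
g1 = in2 NAND in0 = 0 NAND 0 = 1
g2 = g1 XOR in2 = 1 XOR 0 = 1
g3 = NOT g2 = NOT 1 = 0
g4 = in1 NAND g3 = 1 NAND 0 = 1
g5 = NOT g4 = NOT 1 = 0
g6 = NOT g5 = NOT 0 = 1
So g6 = 1.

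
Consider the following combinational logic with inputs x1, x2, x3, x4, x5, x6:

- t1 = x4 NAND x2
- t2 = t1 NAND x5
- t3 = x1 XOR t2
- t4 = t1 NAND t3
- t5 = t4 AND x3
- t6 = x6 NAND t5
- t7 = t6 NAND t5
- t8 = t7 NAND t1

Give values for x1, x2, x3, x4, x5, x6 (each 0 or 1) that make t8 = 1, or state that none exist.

Check with x1=1, x2=1, x3=0, x4=1, x5=1, x6=1:
t1 = x4 NAND x2 = 1 NAND 1 = 0
t2 = t1 NAND x5 = 0 NAND 1 = 1
t3 = x1 XOR t2 = 1 XOR 1 = 0
t4 = t1 NAND t3 = 0 NAND 0 = 1
t5 = t4 AND x3 = 1 AND 0 = 0
t6 = x6 NAND t5 = 1 NAND 0 = 1
t7 = t6 NAND t5 = 1 NAND 0 = 1
t8 = t7 NAND t1 = 1 NAND 0 = 1
So t8 = 1 as required.

x1=1, x2=1, x3=0, x4=1, x5=1, x6=1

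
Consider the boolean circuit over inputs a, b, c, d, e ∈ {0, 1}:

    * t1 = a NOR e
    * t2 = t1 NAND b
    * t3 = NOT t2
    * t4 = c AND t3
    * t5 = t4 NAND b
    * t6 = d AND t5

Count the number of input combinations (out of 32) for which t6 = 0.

t6 = d AND t5 must be 0, so at least one of d, t5 is 0.
Enumerating the 32 input combinations, 17 give t6 = 0 and 15 give t6 = 1.

17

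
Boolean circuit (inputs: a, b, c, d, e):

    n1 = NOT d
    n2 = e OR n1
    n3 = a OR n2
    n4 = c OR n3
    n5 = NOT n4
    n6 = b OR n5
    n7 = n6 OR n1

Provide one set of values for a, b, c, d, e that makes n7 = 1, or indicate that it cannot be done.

a=1 b=1 c=0 d=1 e=0

n7 = n6 OR n1 must be 1, so at least one of n6, n1 is 1.
Check with a=1 b=1 c=0 d=1 e=0:
n1 = NOT d = NOT 1 = 0
n2 = e OR n1 = 0 OR 0 = 0
n3 = a OR n2 = 1 OR 0 = 1
n4 = c OR n3 = 0 OR 1 = 1
n5 = NOT n4 = NOT 1 = 0
n6 = b OR n5 = 1 OR 0 = 1
n7 = n6 OR n1 = 1 OR 0 = 1
So n7 = 1 as required.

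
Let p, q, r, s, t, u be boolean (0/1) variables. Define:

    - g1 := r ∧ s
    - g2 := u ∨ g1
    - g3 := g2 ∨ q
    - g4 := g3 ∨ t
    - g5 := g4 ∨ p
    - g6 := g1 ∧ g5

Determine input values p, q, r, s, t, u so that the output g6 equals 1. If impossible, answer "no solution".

p=0, q=1, r=1, s=1, t=1, u=1

g6 = g1 ∧ g5 must be 1, so both g1 = 1 and g5 = 1.
Check with p=0, q=1, r=1, s=1, t=1, u=1:
g1 = r ∧ s = 1 ∧ 1 = 1
g2 = u ∨ g1 = 1 ∨ 1 = 1
g3 = g2 ∨ q = 1 ∨ 1 = 1
g4 = g3 ∨ t = 1 ∨ 1 = 1
g5 = g4 ∨ p = 1 ∨ 0 = 1
g6 = g1 ∧ g5 = 1 ∧ 1 = 1
So g6 = 1 as required.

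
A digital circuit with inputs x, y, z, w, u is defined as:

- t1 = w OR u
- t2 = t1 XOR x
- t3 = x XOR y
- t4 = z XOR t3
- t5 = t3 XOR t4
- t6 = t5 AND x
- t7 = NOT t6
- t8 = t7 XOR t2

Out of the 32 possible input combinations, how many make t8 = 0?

20

t8 = t7 XOR t2 must be 0, so t7 and t2 are equal.
Enumerating the 32 input combinations, 20 give t8 = 0 and 12 give t8 = 1.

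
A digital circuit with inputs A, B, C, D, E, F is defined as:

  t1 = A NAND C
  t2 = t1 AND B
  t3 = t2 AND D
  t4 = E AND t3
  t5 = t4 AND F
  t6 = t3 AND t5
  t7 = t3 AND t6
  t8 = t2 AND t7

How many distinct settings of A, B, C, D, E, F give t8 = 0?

t8 = t2 AND t7 must be 0, so at least one of t2, t7 is 0.
Enumerating the 64 input combinations, 61 give t8 = 0 and 3 give t8 = 1.

61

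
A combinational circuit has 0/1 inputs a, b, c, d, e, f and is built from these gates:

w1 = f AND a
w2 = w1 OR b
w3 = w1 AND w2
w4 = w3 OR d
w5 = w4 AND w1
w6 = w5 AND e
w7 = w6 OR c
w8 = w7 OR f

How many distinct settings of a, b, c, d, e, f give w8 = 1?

w8 = w7 OR f must be 1, so at least one of w7, f is 1.
Enumerating the 64 input combinations, 48 give w8 = 1 and 16 give w8 = 0.

48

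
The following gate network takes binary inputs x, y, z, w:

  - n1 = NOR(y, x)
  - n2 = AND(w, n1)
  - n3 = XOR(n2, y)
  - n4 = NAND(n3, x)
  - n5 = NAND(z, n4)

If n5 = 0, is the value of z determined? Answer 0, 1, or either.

1

n5 = NAND(z, n4) must be 0, so both z = 1 and n4 = 1.
n4 = NAND(n3, x) must be 1, so at least one of n3, x is 0.
Every assignment with n5 = 0 has z = 1; there are 6 such assignment(s).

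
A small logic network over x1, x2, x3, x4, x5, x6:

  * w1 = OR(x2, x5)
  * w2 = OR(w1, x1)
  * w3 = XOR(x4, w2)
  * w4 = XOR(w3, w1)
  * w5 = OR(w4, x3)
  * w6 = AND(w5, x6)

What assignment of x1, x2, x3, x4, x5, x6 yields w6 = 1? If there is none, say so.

x1=1 x2=0 x3=1 x4=0 x5=1 x6=1

w6 = AND(w5, x6) must be 1, so both w5 = 1 and x6 = 1.
Check with x1=1 x2=0 x3=1 x4=0 x5=1 x6=1:
w1 = OR(x2, x5) = OR(0, 1) = 1
w2 = OR(w1, x1) = OR(1, 1) = 1
w3 = XOR(x4, w2) = XOR(0, 1) = 1
w4 = XOR(w3, w1) = XOR(1, 1) = 0
w5 = OR(w4, x3) = OR(0, 1) = 1
w6 = AND(w5, x6) = AND(1, 1) = 1
So w6 = 1 as required.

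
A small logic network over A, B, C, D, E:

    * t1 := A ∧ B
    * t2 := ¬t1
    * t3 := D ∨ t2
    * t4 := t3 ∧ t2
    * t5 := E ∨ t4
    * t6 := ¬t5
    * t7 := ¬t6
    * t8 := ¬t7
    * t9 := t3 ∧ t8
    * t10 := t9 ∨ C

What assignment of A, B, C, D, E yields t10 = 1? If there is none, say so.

A=1, B=0, C=1, D=0, E=1

t10 = t9 ∨ C must be 1, so at least one of t9, C is 1.
Check with A=1, B=0, C=1, D=0, E=1:
t1 = A ∧ B = 1 ∧ 0 = 0
t2 = ¬t1 = ¬0 = 1
t3 = D ∨ t2 = 0 ∨ 1 = 1
t4 = t3 ∧ t2 = 1 ∧ 1 = 1
t5 = E ∨ t4 = 1 ∨ 1 = 1
t6 = ¬t5 = ¬1 = 0
t7 = ¬t6 = ¬0 = 1
t8 = ¬t7 = ¬1 = 0
t9 = t3 ∧ t8 = 1 ∧ 0 = 0
t10 = t9 ∨ C = 0 ∨ 1 = 1
So t10 = 1 as required.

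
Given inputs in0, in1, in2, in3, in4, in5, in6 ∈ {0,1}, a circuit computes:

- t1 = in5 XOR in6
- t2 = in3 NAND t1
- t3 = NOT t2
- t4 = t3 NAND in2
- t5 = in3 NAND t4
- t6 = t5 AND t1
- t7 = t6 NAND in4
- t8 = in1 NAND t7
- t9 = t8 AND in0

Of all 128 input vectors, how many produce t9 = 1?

38

t9 = t8 AND in0 must be 1, so both t8 = 1 and in0 = 1.
Enumerating the 128 input combinations, 38 give t9 = 1 and 90 give t9 = 0.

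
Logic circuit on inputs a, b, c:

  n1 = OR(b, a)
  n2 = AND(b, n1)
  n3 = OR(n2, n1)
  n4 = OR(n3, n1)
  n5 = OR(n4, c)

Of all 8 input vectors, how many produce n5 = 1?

7

n5 = OR(n4, c) must be 1, so at least one of n4, c is 1.
Enumerating the 8 input combinations, 7 give n5 = 1 and 1 give n5 = 0.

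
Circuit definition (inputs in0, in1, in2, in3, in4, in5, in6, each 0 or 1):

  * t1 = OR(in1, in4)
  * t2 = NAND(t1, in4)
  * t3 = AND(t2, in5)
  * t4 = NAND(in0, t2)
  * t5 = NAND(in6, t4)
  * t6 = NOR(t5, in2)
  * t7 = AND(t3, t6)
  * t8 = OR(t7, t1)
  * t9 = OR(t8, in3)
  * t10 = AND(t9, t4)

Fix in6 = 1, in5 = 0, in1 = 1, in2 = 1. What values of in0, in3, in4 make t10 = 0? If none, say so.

Check with in6 = 1, in5 = 0, in1 = 1, in2 = 1 and in0=1, in3=1, in4=0:
t1 = OR(in1, in4) = OR(1, 0) = 1
t2 = NAND(t1, in4) = NAND(1, 0) = 1
t3 = AND(t2, in5) = AND(1, 0) = 0
t4 = NAND(in0, t2) = NAND(1, 1) = 0
t5 = NAND(in6, t4) = NAND(1, 0) = 1
t6 = NOR(t5, in2) = NOR(1, 1) = 0
t7 = AND(t3, t6) = AND(0, 0) = 0
t8 = OR(t7, t1) = OR(0, 1) = 1
t9 = OR(t8, in3) = OR(1, 1) = 1
t10 = AND(t9, t4) = AND(1, 0) = 0
So t10 = 0.

in0=1 in3=1 in4=0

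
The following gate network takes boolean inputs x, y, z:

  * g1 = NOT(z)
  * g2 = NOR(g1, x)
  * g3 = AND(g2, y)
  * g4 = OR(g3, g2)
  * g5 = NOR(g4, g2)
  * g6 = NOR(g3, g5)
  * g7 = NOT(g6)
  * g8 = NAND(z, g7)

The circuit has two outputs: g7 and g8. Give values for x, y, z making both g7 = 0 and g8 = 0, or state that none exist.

no solution exists

Across all 8 input combinations, none give both g7 = 0 and g8 = 0.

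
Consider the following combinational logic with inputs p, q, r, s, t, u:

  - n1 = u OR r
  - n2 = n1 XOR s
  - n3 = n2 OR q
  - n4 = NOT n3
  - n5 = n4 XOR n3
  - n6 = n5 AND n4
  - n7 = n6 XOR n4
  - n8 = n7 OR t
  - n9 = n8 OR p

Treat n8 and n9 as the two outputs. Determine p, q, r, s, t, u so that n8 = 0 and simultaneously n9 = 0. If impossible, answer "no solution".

Check with p=0 q=0 r=1 s=1 t=0 u=1:
n1 = u OR r = 1 OR 1 = 1
n2 = n1 XOR s = 1 XOR 1 = 0
n3 = n2 OR q = 0 OR 0 = 0
n4 = NOT n3 = NOT 0 = 1
n5 = n4 XOR n3 = 1 XOR 0 = 1
n6 = n5 AND n4 = 1 AND 1 = 1
n7 = n6 XOR n4 = 1 XOR 1 = 0
n8 = n7 OR t = 0 OR 0 = 0
n9 = n8 OR p = 0 OR 0 = 0
So n8 = 0 and n9 = 0.

p=0 q=0 r=1 s=1 t=0 u=1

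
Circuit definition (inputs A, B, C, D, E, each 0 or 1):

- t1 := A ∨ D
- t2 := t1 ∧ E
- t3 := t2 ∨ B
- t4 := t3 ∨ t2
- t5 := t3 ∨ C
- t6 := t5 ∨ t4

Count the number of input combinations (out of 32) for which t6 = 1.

27

t6 = t5 ∨ t4 must be 1, so at least one of t5, t4 is 1.
Enumerating the 32 input combinations, 27 give t6 = 1 and 5 give t6 = 0.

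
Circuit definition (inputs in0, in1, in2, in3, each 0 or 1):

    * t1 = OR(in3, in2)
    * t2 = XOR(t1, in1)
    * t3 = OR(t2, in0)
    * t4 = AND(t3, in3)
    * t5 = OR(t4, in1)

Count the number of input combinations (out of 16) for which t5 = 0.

t5 = OR(t4, in1) must be 0, so both t4 = 0 and in1 = 0.
t4 = AND(t3, in3) must be 0, so at least one of t3, in3 is 0.
Satisfying assignments:
  in0=0, in1=0, in2=0, in3=0
  in0=0, in1=0, in2=1, in3=0
  in0=1, in1=0, in2=0, in3=0
  in0=1, in1=0, in2=1, in3=0

4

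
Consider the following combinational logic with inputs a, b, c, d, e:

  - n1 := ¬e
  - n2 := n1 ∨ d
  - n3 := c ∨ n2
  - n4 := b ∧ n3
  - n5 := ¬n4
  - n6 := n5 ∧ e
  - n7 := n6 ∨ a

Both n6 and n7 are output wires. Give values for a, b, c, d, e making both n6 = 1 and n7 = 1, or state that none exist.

Check with a=0, b=0, c=0, d=0, e=1:
n1 = ¬e = ¬1 = 0
n2 = n1 ∨ d = 0 ∨ 0 = 0
n3 = c ∨ n2 = 0 ∨ 0 = 0
n4 = b ∧ n3 = 0 ∧ 0 = 0
n5 = ¬n4 = ¬0 = 1
n6 = n5 ∧ e = 1 ∧ 1 = 1
n7 = n6 ∨ a = 1 ∨ 0 = 1
So n6 = 1 and n7 = 1.

a=0, b=0, c=0, d=0, e=1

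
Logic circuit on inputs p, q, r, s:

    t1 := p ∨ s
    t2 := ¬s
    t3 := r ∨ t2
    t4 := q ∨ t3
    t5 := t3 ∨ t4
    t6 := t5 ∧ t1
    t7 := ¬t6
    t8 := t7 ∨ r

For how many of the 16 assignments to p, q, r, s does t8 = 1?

12

t8 = t7 ∨ r must be 1, so at least one of t7, r is 1.
Enumerating the 16 input combinations, 12 give t8 = 1 and 4 give t8 = 0.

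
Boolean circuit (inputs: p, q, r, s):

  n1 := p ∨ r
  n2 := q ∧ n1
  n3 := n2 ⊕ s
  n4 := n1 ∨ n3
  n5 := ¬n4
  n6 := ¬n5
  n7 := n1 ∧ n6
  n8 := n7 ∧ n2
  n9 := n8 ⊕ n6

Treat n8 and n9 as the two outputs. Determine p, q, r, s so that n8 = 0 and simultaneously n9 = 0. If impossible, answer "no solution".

Check with p=0, q=0, r=0, s=0:
n1 = p ∨ r = 0 ∨ 0 = 0
n2 = q ∧ n1 = 0 ∧ 0 = 0
n3 = n2 ⊕ s = 0 ⊕ 0 = 0
n4 = n1 ∨ n3 = 0 ∨ 0 = 0
n5 = ¬n4 = ¬0 = 1
n6 = ¬n5 = ¬1 = 0
n7 = n1 ∧ n6 = 0 ∧ 0 = 0
n8 = n7 ∧ n2 = 0 ∧ 0 = 0
n9 = n8 ⊕ n6 = 0 ⊕ 0 = 0
So n8 = 0 and n9 = 0.

p=0, q=0, r=0, s=0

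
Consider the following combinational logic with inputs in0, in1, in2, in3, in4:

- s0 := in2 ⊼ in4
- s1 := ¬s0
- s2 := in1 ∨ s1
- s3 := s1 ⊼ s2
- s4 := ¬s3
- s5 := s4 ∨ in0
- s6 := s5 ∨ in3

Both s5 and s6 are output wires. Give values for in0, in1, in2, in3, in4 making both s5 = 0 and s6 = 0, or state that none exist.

Check with in0=0 in1=1 in2=0 in3=0 in4=0:
s0 = in2 ⊼ in4 = 0 ⊼ 0 = 1
s1 = ¬s0 = ¬1 = 0
s2 = in1 ∨ s1 = 1 ∨ 0 = 1
s3 = s1 ⊼ s2 = 0 ⊼ 1 = 1
s4 = ¬s3 = ¬1 = 0
s5 = s4 ∨ in0 = 0 ∨ 0 = 0
s6 = s5 ∨ in3 = 0 ∨ 0 = 0
So s5 = 0 and s6 = 0.

in0=0 in1=1 in2=0 in3=0 in4=0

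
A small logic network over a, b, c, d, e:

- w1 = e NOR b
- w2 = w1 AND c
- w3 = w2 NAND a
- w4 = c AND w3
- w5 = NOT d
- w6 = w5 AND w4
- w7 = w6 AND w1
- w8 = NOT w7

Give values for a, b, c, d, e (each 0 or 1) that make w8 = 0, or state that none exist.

Check with a=0, b=0, c=1, d=0, e=0:
w1 = e NOR b = 0 NOR 0 = 1
w2 = w1 AND c = 1 AND 1 = 1
w3 = w2 NAND a = 1 NAND 0 = 1
w4 = c AND w3 = 1 AND 1 = 1
w5 = NOT d = NOT 0 = 1
w6 = w5 AND w4 = 1 AND 1 = 1
w7 = w6 AND w1 = 1 AND 1 = 1
w8 = NOT w7 = NOT 1 = 0
So w8 = 0 as required.

a=0, b=0, c=1, d=0, e=0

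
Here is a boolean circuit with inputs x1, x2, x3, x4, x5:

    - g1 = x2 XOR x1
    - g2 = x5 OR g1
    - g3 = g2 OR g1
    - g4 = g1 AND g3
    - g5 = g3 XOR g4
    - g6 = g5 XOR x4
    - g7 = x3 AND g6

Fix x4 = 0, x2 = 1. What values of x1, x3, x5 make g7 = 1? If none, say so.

x1=1, x3=1, x5=1

Check with x4 = 0, x2 = 1 and x1=1, x3=1, x5=1:
g1 = x2 XOR x1 = 1 XOR 1 = 0
g2 = x5 OR g1 = 1 OR 0 = 1
g3 = g2 OR g1 = 1 OR 0 = 1
g4 = g1 AND g3 = 0 AND 1 = 0
g5 = g3 XOR g4 = 1 XOR 0 = 1
g6 = g5 XOR x4 = 1 XOR 0 = 1
g7 = x3 AND g6 = 1 AND 1 = 1
So g7 = 1.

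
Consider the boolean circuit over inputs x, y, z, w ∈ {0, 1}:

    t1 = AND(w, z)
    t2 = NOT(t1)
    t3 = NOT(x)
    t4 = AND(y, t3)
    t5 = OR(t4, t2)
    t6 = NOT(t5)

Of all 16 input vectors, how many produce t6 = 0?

13

t6 = NOT(t5) must be 0, so t5 = 1.
t5 = OR(t4, t2) must be 1, so at least one of t4, t2 is 1.
Enumerating the 16 input combinations, 13 give t6 = 0 and 3 give t6 = 1.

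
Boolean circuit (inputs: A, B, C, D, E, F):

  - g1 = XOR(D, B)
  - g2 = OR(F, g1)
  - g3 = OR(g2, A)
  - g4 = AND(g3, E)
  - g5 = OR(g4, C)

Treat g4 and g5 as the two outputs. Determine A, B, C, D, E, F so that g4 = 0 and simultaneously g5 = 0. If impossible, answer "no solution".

Check with A=0 B=0 C=0 D=1 E=0 F=1:
g1 = XOR(D, B) = XOR(1, 0) = 1
g2 = OR(F, g1) = OR(1, 1) = 1
g3 = OR(g2, A) = OR(1, 0) = 1
g4 = AND(g3, E) = AND(1, 0) = 0
g5 = OR(g4, C) = OR(0, 0) = 0
So g4 = 0 and g5 = 0.

A=0 B=0 C=0 D=1 E=0 F=1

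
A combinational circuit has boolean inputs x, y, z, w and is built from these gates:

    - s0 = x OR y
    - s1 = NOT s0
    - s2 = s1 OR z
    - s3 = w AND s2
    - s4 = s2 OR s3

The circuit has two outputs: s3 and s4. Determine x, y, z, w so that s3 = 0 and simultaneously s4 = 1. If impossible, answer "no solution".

Check with x=1, y=0, z=1, w=0:
s0 = x OR y = 1 OR 0 = 1
s1 = NOT s0 = NOT 1 = 0
s2 = s1 OR z = 0 OR 1 = 1
s3 = w AND s2 = 0 AND 1 = 0
s4 = s2 OR s3 = 1 OR 0 = 1
So s3 = 0 and s4 = 1.

x=1, y=0, z=1, w=0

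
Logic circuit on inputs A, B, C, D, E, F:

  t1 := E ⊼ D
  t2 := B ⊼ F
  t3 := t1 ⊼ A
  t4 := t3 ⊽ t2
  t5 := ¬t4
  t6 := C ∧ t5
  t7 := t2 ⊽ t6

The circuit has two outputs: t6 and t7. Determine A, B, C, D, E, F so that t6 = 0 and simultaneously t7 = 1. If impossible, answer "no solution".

Check with A=1, B=1, C=0, D=0, E=0, F=1:
t1 = E ⊼ D = 0 ⊼ 0 = 1
t2 = B ⊼ F = 1 ⊼ 1 = 0
t3 = t1 ⊼ A = 1 ⊼ 1 = 0
t4 = t3 ⊽ t2 = 0 ⊽ 0 = 1
t5 = ¬t4 = ¬1 = 0
t6 = C ∧ t5 = 0 ∧ 0 = 0
t7 = t2 ⊽ t6 = 0 ⊽ 0 = 1
So t6 = 0 and t7 = 1.

A=1, B=1, C=0, D=0, E=0, F=1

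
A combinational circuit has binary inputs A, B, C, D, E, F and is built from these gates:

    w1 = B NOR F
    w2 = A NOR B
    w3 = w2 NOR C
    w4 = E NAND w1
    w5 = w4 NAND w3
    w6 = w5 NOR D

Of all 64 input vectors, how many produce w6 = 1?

w6 = w5 NOR D must be 1, so both w5 = 0 and D = 0.
w5 = w4 NAND w3 must be 0, so both w4 = 1 and w3 = 1.
w4 = E NAND w1 must be 1, so at least one of E, w1 is 0.
Enumerating the 64 input combinations, 11 give w6 = 1 and 53 give w6 = 0.

11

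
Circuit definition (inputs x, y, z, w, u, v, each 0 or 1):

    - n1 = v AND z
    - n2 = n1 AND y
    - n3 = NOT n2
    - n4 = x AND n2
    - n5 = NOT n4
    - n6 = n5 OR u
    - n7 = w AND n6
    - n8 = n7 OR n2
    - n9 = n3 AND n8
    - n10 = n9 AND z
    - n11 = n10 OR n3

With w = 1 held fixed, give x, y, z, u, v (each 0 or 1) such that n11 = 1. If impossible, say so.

n11 = n10 OR n3 must be 1, so at least one of n10, n3 is 1.
Check with w = 1 and x=1, y=1, z=0, u=0, v=0:
n1 = v AND z = 0 AND 0 = 0
n2 = n1 AND y = 0 AND 1 = 0
n3 = NOT n2 = NOT 0 = 1
n4 = x AND n2 = 1 AND 0 = 0
n5 = NOT n4 = NOT 0 = 1
n6 = n5 OR u = 1 OR 0 = 1
n7 = w AND n6 = 1 AND 1 = 1
n8 = n7 OR n2 = 1 OR 0 = 1
n9 = n3 AND n8 = 1 AND 1 = 1
n10 = n9 AND z = 1 AND 0 = 0
n11 = n10 OR n3 = 0 OR 1 = 1
So n11 = 1.

x=1, y=1, z=0, u=0, v=0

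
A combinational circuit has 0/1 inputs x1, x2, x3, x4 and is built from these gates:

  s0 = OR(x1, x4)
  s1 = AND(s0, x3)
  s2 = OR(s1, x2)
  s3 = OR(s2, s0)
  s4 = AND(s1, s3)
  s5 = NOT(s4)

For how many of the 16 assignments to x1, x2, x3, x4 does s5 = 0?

s5 = NOT(s4) must be 0, so s4 = 1.
s4 = AND(s1, s3) must be 1, so both s1 = 1 and s3 = 1.
s1 = AND(s0, x3) must be 1, so both s0 = 1 and x3 = 1.
Satisfying assignments:
  x1=0, x2=0, x3=1, x4=1
  x1=0, x2=1, x3=1, x4=1
  x1=1, x2=0, x3=1, x4=0
  x1=1, x2=0, x3=1, x4=1
  x1=1, x2=1, x3=1, x4=0
  x1=1, x2=1, x3=1, x4=1

6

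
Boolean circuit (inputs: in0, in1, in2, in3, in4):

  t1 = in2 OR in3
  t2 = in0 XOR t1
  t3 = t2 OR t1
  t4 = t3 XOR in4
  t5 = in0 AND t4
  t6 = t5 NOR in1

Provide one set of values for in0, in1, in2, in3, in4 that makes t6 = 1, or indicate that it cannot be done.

t6 = t5 NOR in1 must be 1, so both t5 = 0 and in1 = 0.
t5 = in0 AND t4 must be 0, so at least one of in0, t4 is 0.
Check with in0=0 in1=0 in2=0 in3=1 in4=0:
t1 = in2 OR in3 = 0 OR 1 = 1
t2 = in0 XOR t1 = 0 XOR 1 = 1
t3 = t2 OR t1 = 1 OR 1 = 1
t4 = t3 XOR in4 = 1 XOR 0 = 1
t5 = in0 AND t4 = 0 AND 1 = 0
t6 = t5 NOR in1 = 0 NOR 0 = 1
So t6 = 1 as required.

in0=0 in1=0 in2=0 in3=1 in4=0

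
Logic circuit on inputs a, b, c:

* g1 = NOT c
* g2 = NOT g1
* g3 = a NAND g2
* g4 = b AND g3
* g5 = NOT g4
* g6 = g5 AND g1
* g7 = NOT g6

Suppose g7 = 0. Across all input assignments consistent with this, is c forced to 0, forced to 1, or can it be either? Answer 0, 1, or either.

g7 = NOT g6 must be 0, so g6 = 1.
g6 = g5 AND g1 must be 1, so both g5 = 1 and g1 = 1.
g5 = NOT g4 must be 1, so g4 = 0.
Every assignment with g7 = 0 has c = 0; there are 2 such assignment(s).
  a=0, b=0, c=0
  a=1, b=0, c=0

0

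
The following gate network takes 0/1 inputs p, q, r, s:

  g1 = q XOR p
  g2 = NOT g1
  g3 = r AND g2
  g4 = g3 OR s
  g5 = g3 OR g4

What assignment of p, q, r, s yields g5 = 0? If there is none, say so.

p=1, q=0, r=0, s=0

g5 = g3 OR g4 must be 0, so both g3 = 0 and g4 = 0.
Check with p=1, q=0, r=0, s=0:
g1 = q XOR p = 0 XOR 1 = 1
g2 = NOT g1 = NOT 1 = 0
g3 = r AND g2 = 0 AND 0 = 0
g4 = g3 OR s = 0 OR 0 = 0
g5 = g3 OR g4 = 0 OR 0 = 0
So g5 = 0 as required.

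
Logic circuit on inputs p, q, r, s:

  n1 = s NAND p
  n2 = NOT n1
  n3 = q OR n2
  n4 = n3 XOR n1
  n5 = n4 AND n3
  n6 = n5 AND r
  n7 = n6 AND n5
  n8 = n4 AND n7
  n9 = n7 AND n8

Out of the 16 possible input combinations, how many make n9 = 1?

n9 = n7 AND n8 must be 1, so both n7 = 1 and n8 = 1.
n7 = n6 AND n5 must be 1, so both n6 = 1 and n5 = 1.
Satisfying assignments:
  p=1, q=0, r=1, s=1
  p=1, q=1, r=1, s=1

2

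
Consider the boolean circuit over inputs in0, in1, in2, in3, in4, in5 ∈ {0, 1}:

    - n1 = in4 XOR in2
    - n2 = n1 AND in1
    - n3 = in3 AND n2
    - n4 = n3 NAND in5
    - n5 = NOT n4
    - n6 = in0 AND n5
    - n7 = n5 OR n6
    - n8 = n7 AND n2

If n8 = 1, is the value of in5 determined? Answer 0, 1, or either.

1

n8 = n7 AND n2 must be 1, so both n7 = 1 and n2 = 1.
n7 = n5 OR n6 must be 1, so at least one of n5, n6 is 1.
n2 = n1 AND in1 must be 1, so both n1 = 1 and in1 = 1.
Every assignment with n8 = 1 has in5 = 1; there are 4 such assignment(s).
  in0=0, in1=1, in2=0, in3=1, in4=1, in5=1
  in0=0, in1=1, in2=1, in3=1, in4=0, in5=1
  in0=1, in1=1, in2=0, in3=1, in4=1, in5=1
  in0=1, in1=1, in2=1, in3=1, in4=0, in5=1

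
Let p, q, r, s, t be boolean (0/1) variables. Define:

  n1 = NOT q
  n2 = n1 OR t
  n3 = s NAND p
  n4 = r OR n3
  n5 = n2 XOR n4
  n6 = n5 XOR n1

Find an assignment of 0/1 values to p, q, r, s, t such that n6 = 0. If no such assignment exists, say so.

p=0, q=1, r=1, s=0, t=1

Check with p=0, q=1, r=1, s=0, t=1:
n1 = NOT q = NOT 1 = 0
n2 = n1 OR t = 0 OR 1 = 1
n3 = s NAND p = 0 NAND 0 = 1
n4 = r OR n3 = 1 OR 1 = 1
n5 = n2 XOR n4 = 1 XOR 1 = 0
n6 = n5 XOR n1 = 0 XOR 0 = 0
So n6 = 0 as required.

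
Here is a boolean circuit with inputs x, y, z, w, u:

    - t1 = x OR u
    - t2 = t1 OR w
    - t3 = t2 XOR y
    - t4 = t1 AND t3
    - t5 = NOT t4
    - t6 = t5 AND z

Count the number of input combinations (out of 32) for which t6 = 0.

t6 = t5 AND z must be 0, so at least one of t5, z is 0.
Enumerating the 32 input combinations, 22 give t6 = 0 and 10 give t6 = 1.

22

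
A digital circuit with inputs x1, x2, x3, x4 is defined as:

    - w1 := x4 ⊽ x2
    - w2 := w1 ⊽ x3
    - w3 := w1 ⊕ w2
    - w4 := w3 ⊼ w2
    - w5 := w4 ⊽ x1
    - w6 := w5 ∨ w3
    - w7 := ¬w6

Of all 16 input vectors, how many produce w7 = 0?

10

w7 = ¬w6 must be 0, so w6 = 1.
w6 = w5 ∨ w3 must be 1, so at least one of w5, w3 is 1.
Enumerating the 16 input combinations, 10 give w7 = 0 and 6 give w7 = 1.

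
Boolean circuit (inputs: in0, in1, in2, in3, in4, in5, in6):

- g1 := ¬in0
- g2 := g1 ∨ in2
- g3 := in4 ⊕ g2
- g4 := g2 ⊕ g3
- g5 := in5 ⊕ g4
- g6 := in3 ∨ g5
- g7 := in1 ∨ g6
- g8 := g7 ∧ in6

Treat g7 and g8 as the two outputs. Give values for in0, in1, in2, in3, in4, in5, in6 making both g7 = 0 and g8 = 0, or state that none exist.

Check with in0=0, in1=0, in2=0, in3=0, in4=1, in5=1, in6=0:
g1 = ¬in0 = ¬0 = 1
g2 = g1 ∨ in2 = 1 ∨ 0 = 1
g3 = in4 ⊕ g2 = 1 ⊕ 1 = 0
g4 = g2 ⊕ g3 = 1 ⊕ 0 = 1
g5 = in5 ⊕ g4 = 1 ⊕ 1 = 0
g6 = in3 ∨ g5 = 0 ∨ 0 = 0
g7 = in1 ∨ g6 = 0 ∨ 0 = 0
g8 = g7 ∧ in6 = 0 ∧ 0 = 0
So g7 = 0 and g8 = 0.

in0=0, in1=0, in2=0, in3=0, in4=1, in5=1, in6=0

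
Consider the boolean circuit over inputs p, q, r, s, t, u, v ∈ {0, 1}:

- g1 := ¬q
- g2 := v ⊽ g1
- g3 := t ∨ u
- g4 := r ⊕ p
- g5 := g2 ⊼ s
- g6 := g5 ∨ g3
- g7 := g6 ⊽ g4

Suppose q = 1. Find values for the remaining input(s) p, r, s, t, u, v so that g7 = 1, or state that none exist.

p=0 r=0 s=1 t=0 u=0 v=0

g7 = g6 ⊽ g4 must be 1, so both g6 = 0 and g4 = 0.
Check with q = 1 and p=0, r=0, s=1, t=0, u=0, v=0:
g1 = ¬q = ¬1 = 0
g2 = v ⊽ g1 = 0 ⊽ 0 = 1
g3 = t ∨ u = 0 ∨ 0 = 0
g4 = r ⊕ p = 0 ⊕ 0 = 0
g5 = g2 ⊼ s = 1 ⊼ 1 = 0
g6 = g5 ∨ g3 = 0 ∨ 0 = 0
g7 = g6 ⊽ g4 = 0 ⊽ 0 = 1
So g7 = 1.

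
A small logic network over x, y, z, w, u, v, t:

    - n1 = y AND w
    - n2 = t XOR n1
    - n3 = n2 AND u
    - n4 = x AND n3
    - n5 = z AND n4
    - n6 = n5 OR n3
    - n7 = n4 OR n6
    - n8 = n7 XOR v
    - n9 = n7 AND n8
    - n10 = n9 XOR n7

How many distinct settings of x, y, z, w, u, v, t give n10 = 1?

n10 = n9 XOR n7 must be 1, so n9 and n7 differ.
Enumerating the 128 input combinations, 16 give n10 = 1 and 112 give n10 = 0.

16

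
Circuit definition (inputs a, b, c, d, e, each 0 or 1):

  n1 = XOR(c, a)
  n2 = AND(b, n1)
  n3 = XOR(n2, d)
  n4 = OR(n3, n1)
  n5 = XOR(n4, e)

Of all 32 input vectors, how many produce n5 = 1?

n5 = XOR(n4, e) must be 1, so n4 and e differ.
Enumerating the 32 input combinations, 16 give n5 = 1 and 16 give n5 = 0.

16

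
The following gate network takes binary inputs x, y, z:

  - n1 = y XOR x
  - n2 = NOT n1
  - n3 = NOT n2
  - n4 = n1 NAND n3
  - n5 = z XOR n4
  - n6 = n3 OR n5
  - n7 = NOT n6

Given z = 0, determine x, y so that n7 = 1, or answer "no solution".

no solution exists

With z = 0 fixed, none of the 4 settings of x, y give n7 = 1.
For example, with x=0, y=1:
n1 = y XOR x = 1 XOR 0 = 1
n2 = NOT n1 = NOT 1 = 0
n3 = NOT n2 = NOT 0 = 1
n4 = n1 NAND n3 = 1 NAND 1 = 0
n5 = z XOR n4 = 0 XOR 0 = 0
n6 = n3 OR n5 = 1 OR 0 = 1
n7 = NOT n6 = NOT 1 = 0
giving n7 = 0 ≠ 1.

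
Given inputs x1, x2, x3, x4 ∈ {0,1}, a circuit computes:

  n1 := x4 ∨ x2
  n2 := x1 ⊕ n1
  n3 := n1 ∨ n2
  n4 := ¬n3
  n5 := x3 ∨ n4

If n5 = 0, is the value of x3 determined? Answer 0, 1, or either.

n5 = x3 ∨ n4 must be 0, so both x3 = 0 and n4 = 0.
n4 = ¬n3 must be 0, so n3 = 1.
Every assignment with n5 = 0 has x3 = 0; there are 7 such assignment(s).

0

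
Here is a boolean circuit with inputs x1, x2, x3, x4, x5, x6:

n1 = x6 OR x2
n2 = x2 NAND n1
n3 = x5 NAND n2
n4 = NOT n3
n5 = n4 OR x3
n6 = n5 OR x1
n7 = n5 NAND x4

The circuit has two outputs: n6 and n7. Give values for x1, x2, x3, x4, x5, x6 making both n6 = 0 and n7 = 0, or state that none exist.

Across all 64 input combinations, none give both n6 = 0 and n7 = 0.

no solution exists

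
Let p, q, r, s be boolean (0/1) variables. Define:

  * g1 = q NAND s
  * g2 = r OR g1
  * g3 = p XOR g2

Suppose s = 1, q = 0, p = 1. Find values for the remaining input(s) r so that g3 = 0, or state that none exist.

r=1

Check with s = 1, q = 0, p = 1 and r=1:
g1 = q NAND s = 0 NAND 1 = 1
g2 = r OR g1 = 1 OR 1 = 1
g3 = p XOR g2 = 1 XOR 1 = 0
So g3 = 0.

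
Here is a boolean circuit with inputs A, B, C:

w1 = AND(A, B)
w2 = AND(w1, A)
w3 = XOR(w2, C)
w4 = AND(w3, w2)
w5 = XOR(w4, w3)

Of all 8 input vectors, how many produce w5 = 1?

w5 = XOR(w4, w3) must be 1, so w4 and w3 differ.
Satisfying assignments:
  A=0, B=0, C=1
  A=0, B=1, C=1
  A=1, B=0, C=1

3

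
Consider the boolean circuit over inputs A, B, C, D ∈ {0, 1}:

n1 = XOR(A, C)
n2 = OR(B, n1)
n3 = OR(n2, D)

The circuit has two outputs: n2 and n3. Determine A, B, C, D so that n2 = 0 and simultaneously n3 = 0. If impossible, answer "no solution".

A=0, B=0, C=0, D=0

Check with A=0, B=0, C=0, D=0:
n1 = XOR(A, C) = XOR(0, 0) = 0
n2 = OR(B, n1) = OR(0, 0) = 0
n3 = OR(n2, D) = OR(0, 0) = 0
So n2 = 0 and n3 = 0.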